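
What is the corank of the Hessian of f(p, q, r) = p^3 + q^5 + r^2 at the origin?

Hessian at 0 has rank 1.

2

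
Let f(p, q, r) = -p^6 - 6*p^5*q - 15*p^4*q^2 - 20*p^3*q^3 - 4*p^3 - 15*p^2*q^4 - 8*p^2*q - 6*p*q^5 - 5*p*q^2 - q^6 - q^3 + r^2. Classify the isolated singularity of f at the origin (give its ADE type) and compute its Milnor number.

Type D_7, Milnor number mu = 7.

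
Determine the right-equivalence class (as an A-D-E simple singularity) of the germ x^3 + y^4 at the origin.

E6

The Hessian of f at 0 has rank 0. Corank 2; j^3 = x^3 is a perfect cube, so E-series; the 4-jet and mu = 6 give E_6.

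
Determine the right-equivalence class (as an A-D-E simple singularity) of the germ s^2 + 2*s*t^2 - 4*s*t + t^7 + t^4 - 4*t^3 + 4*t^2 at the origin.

The Hessian of f at 0 is [[2, -4], [-4, 8]] with rank 1, so corank 1. A Groebner basis of the Jacobian ideal J(f) in C{s,t} is {s^3 - 6*s^2*t - 12*s^2 + 32*s*t + 16*s - 32*t, s + t^2 - 2*t}; counting standard monomials gives mu = 6. Corank 1: A-series; mu = 6 gives A_6.

A_{6}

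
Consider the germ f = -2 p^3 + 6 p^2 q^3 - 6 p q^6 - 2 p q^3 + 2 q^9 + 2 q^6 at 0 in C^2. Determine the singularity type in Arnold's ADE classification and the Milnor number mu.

Type E_{7}, Milnor number mu = 7.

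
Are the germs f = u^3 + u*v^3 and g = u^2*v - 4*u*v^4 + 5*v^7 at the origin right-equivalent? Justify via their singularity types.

No.

The Hessian of f at 0 is [[0, 0], [0, 0]] with rank 0, so corank 2. A Groebner basis of the Jacobian ideal J(f) in C{u,v} is {u^3, u*v^2, 3*u^2 + v^3}; counting standard monomials gives mu = 7. Corank 2; j^3 = u^3 is a perfect cube, so E-series; the 4-jet and mu = 7 give E_7. The Hessian of g at 0 is [[0, 0], [0, 0]] with rank 0, so corank 2. A Groebner basis of the Jacobian ideal J(g) in C{u,v} is {2*u^2/3 + u*v^3, -u*v/2 + v^4, u^3, u^2*v}; counting standard monomials gives mu = 8. Corank 2; j^3 = u^2*v has shape L^2 M (L != M), so D-series; mu = 8 gives D_8. f is E_7 but g is D_8, hence not right-equivalent.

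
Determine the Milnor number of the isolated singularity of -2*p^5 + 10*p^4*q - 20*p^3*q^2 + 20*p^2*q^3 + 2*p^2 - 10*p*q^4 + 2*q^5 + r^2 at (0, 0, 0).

4

The Hessian of f at 0 has rank 2. Corank 1: A-series; mu = 4 gives A_4.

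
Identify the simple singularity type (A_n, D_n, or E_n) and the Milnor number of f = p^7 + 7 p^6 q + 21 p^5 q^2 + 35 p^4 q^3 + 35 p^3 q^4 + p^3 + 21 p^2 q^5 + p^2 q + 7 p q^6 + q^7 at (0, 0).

Type D_{8}, Milnor number mu = 8.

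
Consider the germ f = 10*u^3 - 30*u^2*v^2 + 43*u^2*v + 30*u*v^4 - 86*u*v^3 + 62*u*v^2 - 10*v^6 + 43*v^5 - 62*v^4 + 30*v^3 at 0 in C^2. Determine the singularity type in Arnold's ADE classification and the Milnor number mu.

Type D4, Milnor number mu = 4.

The Hessian of f at 0 has rank 0. Corank 2; j^3 = (2*u + 3*v)*(5*u^2 + 14*u*v + 10*v^2) splits into three distinct lines over C (the quadratic factor has nonzero discriminant), so D_4.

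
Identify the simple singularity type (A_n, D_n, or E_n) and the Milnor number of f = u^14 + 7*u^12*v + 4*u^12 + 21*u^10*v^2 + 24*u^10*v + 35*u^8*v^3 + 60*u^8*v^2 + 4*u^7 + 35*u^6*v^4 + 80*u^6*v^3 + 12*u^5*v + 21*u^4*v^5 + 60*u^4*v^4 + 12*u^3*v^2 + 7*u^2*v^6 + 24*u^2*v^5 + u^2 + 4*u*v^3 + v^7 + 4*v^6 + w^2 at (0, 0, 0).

Type A_6, Milnor number mu = 6.

The Hessian of f at 0 has rank 2. Corank 1: A-series; mu = 6 gives A_6.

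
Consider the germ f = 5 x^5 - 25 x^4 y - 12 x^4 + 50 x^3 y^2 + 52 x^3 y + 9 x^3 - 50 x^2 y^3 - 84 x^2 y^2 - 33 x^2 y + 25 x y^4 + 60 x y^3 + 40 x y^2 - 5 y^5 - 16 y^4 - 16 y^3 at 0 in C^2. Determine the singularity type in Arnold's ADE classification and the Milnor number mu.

Type D_6, Milnor number mu = 6.

The Hessian of f at 0 has rank 0. Corank 2; j^3 = (x - y)*(3*x - 4*y)^2 has shape L^2 M (L != M), so D-series; mu = 6 gives D_6.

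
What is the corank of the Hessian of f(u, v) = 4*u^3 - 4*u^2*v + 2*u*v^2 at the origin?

The Hessian at 0 is [[0, 0], [0, 0]] of rank 0; hence corank 2.

2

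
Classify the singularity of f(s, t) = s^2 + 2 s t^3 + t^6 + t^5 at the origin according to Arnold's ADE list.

The Hessian of f at 0 is [[2, 0], [0, 0]] with rank 1, so corank 1. A Groebner basis of the Jacobian ideal J(f) in C{s,t} is {s + t^3, s^2, s*t}; counting standard monomials gives mu = 4. Corank 1: A-series; mu = 4 gives A_4.

A4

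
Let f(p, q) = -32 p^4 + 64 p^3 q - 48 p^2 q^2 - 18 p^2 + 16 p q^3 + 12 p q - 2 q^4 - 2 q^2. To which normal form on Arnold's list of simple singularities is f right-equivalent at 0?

The Hessian of f at 0 is [[-36, 12], [12, -4]] with rank 1, so corank 1. A Groebner basis of the Jacobian ideal J(f) in C{p,q} is {q^3, p - q/3}; counting standard monomials gives mu = 3. Corank 1: A-series; mu = 3 gives A_3.

A3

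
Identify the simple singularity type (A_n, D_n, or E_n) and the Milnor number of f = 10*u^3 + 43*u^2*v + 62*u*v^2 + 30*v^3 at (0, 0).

Type D_4, Milnor number mu = 4.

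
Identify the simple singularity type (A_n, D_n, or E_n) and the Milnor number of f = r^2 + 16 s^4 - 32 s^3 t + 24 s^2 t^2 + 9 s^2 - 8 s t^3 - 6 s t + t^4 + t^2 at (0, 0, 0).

Type A_{3}, Milnor number mu = 3.

The Hessian of f at 0 has rank 2. Corank 1: A-series; mu = 3 gives A_3.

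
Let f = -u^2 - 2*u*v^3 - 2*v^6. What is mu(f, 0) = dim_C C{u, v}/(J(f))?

5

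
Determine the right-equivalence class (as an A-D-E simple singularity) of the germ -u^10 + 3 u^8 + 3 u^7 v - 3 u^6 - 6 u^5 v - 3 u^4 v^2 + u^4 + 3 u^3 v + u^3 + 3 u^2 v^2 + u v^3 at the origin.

E_7

The Hessian of f at 0 has rank 0. Corank 2; j^3 = u^3 is a perfect cube, so E-series; the 4-jet and mu = 7 give E_7.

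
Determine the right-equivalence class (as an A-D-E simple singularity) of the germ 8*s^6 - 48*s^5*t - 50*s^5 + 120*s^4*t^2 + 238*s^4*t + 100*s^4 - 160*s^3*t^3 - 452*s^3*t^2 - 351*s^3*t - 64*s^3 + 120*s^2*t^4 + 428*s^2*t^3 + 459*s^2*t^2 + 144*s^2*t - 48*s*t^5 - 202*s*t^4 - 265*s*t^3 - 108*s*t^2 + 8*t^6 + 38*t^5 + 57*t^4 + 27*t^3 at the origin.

E_7

The Hessian of f at 0 is [[0, 0], [0, 0]] with rank 0, so corank 2. A Groebner basis of the Jacobian ideal J(f) in C{s,t} is {-196608*s^2/215 + 294912*s*t/215 + t^4 - 64*t^3/215 - 110592*t^2/215, s^3 - 1872*s^2/43 + 2808*s*t/43 - 75*t^3/172 - 1053*t^2/43, s^2*t - 8384*s^2/215 + 12576*s*t/215 - 371*t^3/645 - 4716*t^2/215, -5632*s^2/215 + s*t^2 + 8448*s*t/215 - 1957*t^3/2580 - 3168*t^2/215}; counting standard monomials gives mu = 7. Corank 2; j^3 = -(4*s - 3*t)^3 is a perfect cube, so E-series; the 4-jet and mu = 7 give E_7.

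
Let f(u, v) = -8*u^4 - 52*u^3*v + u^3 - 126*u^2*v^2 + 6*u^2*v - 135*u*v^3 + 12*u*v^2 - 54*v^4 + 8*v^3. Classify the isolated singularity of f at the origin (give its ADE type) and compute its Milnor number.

Type E_{7}, Milnor number mu = 7.

The Hessian of f at 0 is [[0, 0], [0, 0]] with rank 0, so corank 2. A Groebner basis of the Jacobian ideal J(f) in C{u,v} is {3*u^2/4 + 3*u*v + v^4 + v^3/4 + 3*v^2, u^3 - 21*u^2/2 - 42*u*v + 9*v^3/2 - 42*v^2, u^2*v + 15*u^2/4 + 15*u*v - 11*v^3/4 + 15*v^2, -u^2 + u*v^2 - 4*u*v + 5*v^3/3 - 4*v^2}; counting standard monomials gives mu = 7. Corank 2; j^3 = (u + 2*v)^3 is a perfect cube, so E-series; the 4-jet and mu = 7 give E_7.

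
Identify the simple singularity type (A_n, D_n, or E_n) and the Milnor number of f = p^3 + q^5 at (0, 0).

Type E_{8}, Milnor number mu = 8.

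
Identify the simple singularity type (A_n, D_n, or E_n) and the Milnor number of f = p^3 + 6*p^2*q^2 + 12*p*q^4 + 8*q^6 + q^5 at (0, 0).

The Hessian of f at 0 has rank 0. Corank 2; j^3 = p^3 is a perfect cube, so E-series; the 5-jet and mu = 8 give E_8.

Type E_{8}, Milnor number mu = 8.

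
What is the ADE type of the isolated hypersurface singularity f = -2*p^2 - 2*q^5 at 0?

The Hessian of f at 0 is [[-4, 0], [0, 0]] with rank 1, so corank 1. A Groebner basis of the Jacobian ideal J(f) in C{p,q} is {q^4, p}; counting standard monomials gives mu = 4. Corank 1: A-series; mu = 4 gives A_4.

A_{4}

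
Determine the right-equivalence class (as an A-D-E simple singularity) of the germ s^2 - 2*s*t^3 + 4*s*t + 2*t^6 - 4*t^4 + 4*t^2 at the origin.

A_5

The Hessian of f at 0 has rank 1. Corank 1: A-series; mu = 5 gives A_5.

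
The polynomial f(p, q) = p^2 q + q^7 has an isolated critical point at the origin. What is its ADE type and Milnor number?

Type D_8, Milnor number mu = 8.

The Hessian of f at 0 has rank 0. Corank 2; j^3 = p^2*q has shape L^2 M (L != M), so D-series; mu = 8 gives D_8.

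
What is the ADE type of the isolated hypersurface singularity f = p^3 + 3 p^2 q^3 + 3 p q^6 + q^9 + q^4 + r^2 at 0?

E6

The Hessian of f at 0 has rank 1. Corank 2; j^3 = p^3 is a perfect cube, so E-series; the 4-jet and mu = 6 give E_6.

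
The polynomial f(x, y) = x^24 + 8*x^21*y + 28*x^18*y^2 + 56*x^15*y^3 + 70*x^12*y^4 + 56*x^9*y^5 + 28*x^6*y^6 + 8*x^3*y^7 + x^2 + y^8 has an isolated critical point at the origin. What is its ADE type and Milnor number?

Type A_{7}, Milnor number mu = 7.

The Hessian of f at 0 has rank 1. Corank 1: A-series; mu = 7 gives A_7.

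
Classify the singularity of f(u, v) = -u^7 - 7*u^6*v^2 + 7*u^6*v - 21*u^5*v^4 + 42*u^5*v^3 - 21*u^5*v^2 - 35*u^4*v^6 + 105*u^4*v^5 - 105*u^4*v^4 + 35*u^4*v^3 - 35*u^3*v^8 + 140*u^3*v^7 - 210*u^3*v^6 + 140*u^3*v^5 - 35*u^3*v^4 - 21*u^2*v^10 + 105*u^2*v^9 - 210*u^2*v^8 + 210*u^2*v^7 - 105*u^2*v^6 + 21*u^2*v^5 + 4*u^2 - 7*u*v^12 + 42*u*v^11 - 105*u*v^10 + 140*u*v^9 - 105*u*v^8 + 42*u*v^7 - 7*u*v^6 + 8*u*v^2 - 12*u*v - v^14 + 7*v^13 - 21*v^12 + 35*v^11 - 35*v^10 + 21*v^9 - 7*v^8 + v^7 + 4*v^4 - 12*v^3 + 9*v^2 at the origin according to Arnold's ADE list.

A_{6}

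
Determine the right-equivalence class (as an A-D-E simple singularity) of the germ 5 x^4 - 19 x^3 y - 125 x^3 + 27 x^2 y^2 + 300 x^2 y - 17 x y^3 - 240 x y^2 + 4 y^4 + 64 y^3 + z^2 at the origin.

E_{7}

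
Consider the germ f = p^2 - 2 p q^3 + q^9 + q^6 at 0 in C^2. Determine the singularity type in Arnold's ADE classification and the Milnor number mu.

Type A_8, Milnor number mu = 8.

The Hessian of f at 0 is [[2, 0], [0, 0]] with rank 1, so corank 1. A Groebner basis of the Jacobian ideal J(f) in C{p,q} is {p^2*q^2, p^3, -p + q^3}; counting standard monomials gives mu = 8. Corank 1: A-series; mu = 8 gives A_8.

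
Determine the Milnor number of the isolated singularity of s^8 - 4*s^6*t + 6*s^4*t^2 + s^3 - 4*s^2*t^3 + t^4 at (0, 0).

6

The Hessian of f at 0 is [[0, 0], [0, 0]] with rank 0, so corank 2. A Groebner basis of the Jacobian ideal J(f) in C{s,t} is {t^3, s^2}; counting standard monomials gives mu = 6. Corank 2; j^3 = s^3 is a perfect cube, so E-series; the 4-jet and mu = 6 give E_6.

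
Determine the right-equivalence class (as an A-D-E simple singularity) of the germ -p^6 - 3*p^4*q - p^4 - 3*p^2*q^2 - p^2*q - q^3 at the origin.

The Hessian of f at 0 is [[0, 0], [0, 0]] with rank 0, so corank 2. A Groebner basis of the Jacobian ideal J(f) in C{p,q} is {q^3, p^2 + 3*q^2, p*q}; counting standard monomials gives mu = 4. Corank 2; j^3 = -q*(p^2 + q^2) splits into three distinct lines over C (the quadratic factor has nonzero discriminant), so D_4.

D4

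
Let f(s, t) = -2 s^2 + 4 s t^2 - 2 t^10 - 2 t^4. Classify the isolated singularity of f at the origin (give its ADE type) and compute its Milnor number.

The Hessian of f at 0 has rank 1. Corank 1: A-series; mu = 9 gives A_9.

Type A_9, Milnor number mu = 9.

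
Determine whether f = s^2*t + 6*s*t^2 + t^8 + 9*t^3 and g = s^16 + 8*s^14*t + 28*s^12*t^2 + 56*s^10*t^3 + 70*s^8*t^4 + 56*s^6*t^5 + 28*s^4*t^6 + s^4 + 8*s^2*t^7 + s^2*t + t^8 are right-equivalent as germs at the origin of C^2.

The Hessian of f at 0 is [[0, 0], [0, 0]] with rank 0, so corank 2. A Groebner basis of the Jacobian ideal J(f) in C{s,t} is {s^2/8 + t^7 - 9*t^2/8, s^3 + 27*t^3, s*t + 3*t^2}; counting standard monomials gives mu = 9. Corank 2; j^3 = t*(s + 3*t)^2 has shape L^2 M (L != M), so D-series; mu = 9 gives D_9. The Hessian of g at 0 is [[0, 0], [0, 0]] with rank 0, so corank 2. A Groebner basis of the Jacobian ideal J(g) in C{s,t} is {s^2/8 + t^7, s^3, s*t}; counting standard monomials gives mu = 9. Corank 2; j^3 = s^2*t has shape L^2 M (L != M), so D-series; mu = 9 gives D_9. Both have type D_9, hence right-equivalent.

Yes.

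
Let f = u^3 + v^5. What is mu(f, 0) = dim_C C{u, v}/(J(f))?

8

The Hessian of f at 0 is [[0, 0], [0, 0]] with rank 0, so corank 2. A Groebner basis of the Jacobian ideal J(f) in C{u,v} is {v^4, u^2}; counting standard monomials gives mu = 8. Corank 2; j^3 = u^3 is a perfect cube, so E-series; the 5-jet and mu = 8 give E_8.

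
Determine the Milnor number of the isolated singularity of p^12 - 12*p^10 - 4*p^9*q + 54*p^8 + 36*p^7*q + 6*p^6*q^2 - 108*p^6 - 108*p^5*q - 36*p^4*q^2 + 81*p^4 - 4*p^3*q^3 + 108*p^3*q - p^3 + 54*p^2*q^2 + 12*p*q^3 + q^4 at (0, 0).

6

The Hessian of f at 0 has rank 0. Corank 2; j^3 = -p^3 is a perfect cube, so E-series; the 4-jet and mu = 6 give E_6.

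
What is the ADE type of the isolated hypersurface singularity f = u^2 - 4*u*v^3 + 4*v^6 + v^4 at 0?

The Hessian of f at 0 is [[2, 0], [0, 0]] with rank 1, so corank 1. A Groebner basis of the Jacobian ideal J(f) in C{u,v} is {v^3, u}; counting standard monomials gives mu = 3. Corank 1: A-series; mu = 3 gives A_3.

A3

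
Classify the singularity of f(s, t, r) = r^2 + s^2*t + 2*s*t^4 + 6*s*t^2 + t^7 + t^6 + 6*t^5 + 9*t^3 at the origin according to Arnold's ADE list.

The Hessian of f at 0 has rank 1. Corank 2; j^3 = t*(s + 3*t)^2 has shape L^2 M (L != M), so D-series; mu = 7 gives D_7.

D_{7}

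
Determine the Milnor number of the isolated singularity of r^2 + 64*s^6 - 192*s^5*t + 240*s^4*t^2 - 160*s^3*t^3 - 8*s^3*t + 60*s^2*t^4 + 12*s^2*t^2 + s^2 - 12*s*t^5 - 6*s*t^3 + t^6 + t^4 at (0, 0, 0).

3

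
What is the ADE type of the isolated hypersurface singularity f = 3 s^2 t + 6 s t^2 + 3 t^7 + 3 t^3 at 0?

D_8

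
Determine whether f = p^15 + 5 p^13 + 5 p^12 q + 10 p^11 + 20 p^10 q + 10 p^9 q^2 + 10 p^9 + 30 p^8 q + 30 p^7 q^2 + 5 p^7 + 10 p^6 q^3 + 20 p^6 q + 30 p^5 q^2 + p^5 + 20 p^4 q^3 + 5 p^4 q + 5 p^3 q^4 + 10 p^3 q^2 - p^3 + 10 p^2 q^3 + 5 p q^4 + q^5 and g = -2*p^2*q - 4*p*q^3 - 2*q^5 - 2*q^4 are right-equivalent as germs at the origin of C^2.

No.

The Hessian of f at 0 is [[0, 0], [0, 0]] with rank 0, so corank 2. A Groebner basis of the Jacobian ideal J(f) in C{p,q} is {q^5, p*q^3 + q^4/4, p^2}; counting standard monomials gives mu = 8. Corank 2; j^3 = -p^3 is a perfect cube, so E-series; the 5-jet and mu = 8 give E_8. The Hessian of g at 0 is [[0, 0], [0, 0]] with rank 0, so corank 2. A Groebner basis of the Jacobian ideal J(g) in C{p,q} is {p*q^2, p*q + q^3, p^2 - 4*p*q}; counting standard monomials gives mu = 5. Corank 2; j^3 = -2*p^2*q has shape L^2 M (L != M), so D-series; mu = 5 gives D_5. f is E_8 but g is D_5, hence not right-equivalent.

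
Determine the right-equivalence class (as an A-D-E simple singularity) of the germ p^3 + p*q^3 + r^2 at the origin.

E_{7}

The Hessian of f at 0 has rank 1. Corank 2; j^3 = p^3 is a perfect cube, so E-series; the 4-jet and mu = 7 give E_7.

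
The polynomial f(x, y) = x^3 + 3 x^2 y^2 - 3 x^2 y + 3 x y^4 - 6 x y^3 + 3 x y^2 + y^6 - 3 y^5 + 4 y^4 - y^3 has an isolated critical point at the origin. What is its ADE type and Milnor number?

The Hessian of f at 0 has rank 0. Corank 2; j^3 = (x - y)^3 is a perfect cube, so E-series; the 4-jet and mu = 6 give E_6.

Type E_6, Milnor number mu = 6.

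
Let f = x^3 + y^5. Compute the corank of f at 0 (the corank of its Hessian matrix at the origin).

2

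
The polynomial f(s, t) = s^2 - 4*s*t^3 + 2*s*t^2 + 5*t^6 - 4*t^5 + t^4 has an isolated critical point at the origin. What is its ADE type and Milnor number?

The Hessian of f at 0 has rank 1. Corank 1: A-series; mu = 5 gives A_5.

Type A_{5}, Milnor number mu = 5.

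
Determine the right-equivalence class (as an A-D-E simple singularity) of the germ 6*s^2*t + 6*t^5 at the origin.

D_{6}

The Hessian of f at 0 is [[0, 0], [0, 0]] with rank 0, so corank 2. A Groebner basis of the Jacobian ideal J(f) in C{s,t} is {s^2/5 + t^4, s^3, s*t}; counting standard monomials gives mu = 6. Corank 2; j^3 = 6*s^2*t has shape L^2 M (L != M), so D-series; mu = 6 gives D_6.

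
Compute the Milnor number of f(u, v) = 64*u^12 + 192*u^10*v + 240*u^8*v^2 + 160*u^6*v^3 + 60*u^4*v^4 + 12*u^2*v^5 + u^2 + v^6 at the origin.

5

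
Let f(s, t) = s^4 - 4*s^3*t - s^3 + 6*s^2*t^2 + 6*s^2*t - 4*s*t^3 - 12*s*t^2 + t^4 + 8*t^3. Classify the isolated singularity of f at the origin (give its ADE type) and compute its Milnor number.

Type E_{6}, Milnor number mu = 6.

The Hessian of f at 0 is [[0, 0], [0, 0]] with rank 0, so corank 2. A Groebner basis of the Jacobian ideal J(f) in C{s,t} is {t^4, s*t^2 - 5*t^3/3, s^2 - 4*s*t + 4*t^2}; counting standard monomials gives mu = 6. Corank 2; j^3 = -(s - 2*t)^3 is a perfect cube, so E-series; the 4-jet and mu = 6 give E_6.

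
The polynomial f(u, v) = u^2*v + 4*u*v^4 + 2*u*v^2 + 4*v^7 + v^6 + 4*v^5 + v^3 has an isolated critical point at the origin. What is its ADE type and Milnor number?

Type D_{7}, Milnor number mu = 7.

The Hessian of f at 0 is [[0, 0], [0, 0]] with rank 0, so corank 2. A Groebner basis of the Jacobian ideal J(f) in C{u,v} is {u*v/2 + v^4 + v^2/2, u^3 - u^2 - 2*u*v + v^3 - v^2, u^2*v + 2*u^2/3 + 4*u*v/3 - v^3 + 2*v^2/3, -u^2/3 + u*v^2 - 2*u*v/3 + v^3 - v^2/3}; counting standard monomials gives mu = 7. Corank 2; j^3 = v*(u + v)^2 has shape L^2 M (L != M), so D-series; mu = 7 gives D_7.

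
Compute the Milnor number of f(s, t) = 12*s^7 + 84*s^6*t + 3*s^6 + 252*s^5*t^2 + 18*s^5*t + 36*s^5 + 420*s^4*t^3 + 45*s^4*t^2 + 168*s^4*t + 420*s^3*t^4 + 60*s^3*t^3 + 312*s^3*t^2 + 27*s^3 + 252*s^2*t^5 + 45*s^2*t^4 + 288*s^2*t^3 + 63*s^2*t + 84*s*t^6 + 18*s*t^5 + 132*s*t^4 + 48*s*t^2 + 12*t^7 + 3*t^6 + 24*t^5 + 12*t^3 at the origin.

7

The Hessian of f at 0 has rank 0. Corank 2; j^3 = 3*(s + t)*(3*s + 2*t)^2 has shape L^2 M (L != M), so D-series; mu = 7 gives D_7.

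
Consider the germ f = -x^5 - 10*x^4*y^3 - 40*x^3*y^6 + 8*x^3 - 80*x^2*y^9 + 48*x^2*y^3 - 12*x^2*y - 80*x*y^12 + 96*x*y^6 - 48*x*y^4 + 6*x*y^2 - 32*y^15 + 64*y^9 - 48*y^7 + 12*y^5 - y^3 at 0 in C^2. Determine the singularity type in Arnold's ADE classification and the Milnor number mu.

The Hessian of f at 0 is [[0, 0], [0, 0]] with rank 0, so corank 2. A Groebner basis of the Jacobian ideal J(f) in C{x,y} is {-3*x^2/4 + x*y^3 + 3*x*y/4 - 3*y^2/16, -2*x^2 + 2*x*y + y^4 - y^2/2, x^3 - 3*x*y^2/4 + y^3/4, x^2*y - x*y^2 + y^3/4}; counting standard monomials gives mu = 8. Corank 2; j^3 = (2*x - y)^3 is a perfect cube, so E-series; the 5-jet and mu = 8 give E_8.

Type E_{8}, Milnor number mu = 8.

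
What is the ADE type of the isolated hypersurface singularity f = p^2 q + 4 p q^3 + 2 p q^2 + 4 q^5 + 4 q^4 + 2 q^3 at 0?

D_4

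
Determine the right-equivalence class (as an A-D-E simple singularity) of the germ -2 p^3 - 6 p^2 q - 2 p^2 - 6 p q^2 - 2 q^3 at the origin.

A2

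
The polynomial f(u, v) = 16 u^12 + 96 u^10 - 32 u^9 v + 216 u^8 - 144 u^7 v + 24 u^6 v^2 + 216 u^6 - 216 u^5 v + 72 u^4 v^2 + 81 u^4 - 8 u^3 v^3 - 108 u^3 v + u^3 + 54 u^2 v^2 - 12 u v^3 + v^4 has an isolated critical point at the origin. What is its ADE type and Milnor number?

Type E_6, Milnor number mu = 6.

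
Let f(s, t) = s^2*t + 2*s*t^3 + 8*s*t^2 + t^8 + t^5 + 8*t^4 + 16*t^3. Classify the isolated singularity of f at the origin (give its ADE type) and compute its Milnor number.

The Hessian of f at 0 is [[0, 0], [0, 0]] with rank 0, so corank 2. A Groebner basis of the Jacobian ideal J(f) in C{s,t} is {s^4 + 96*s^3 + 896*s^2*t + 2*s^2 + 2818*s*t^2 - 3064*s*t - 12288*t^2, s^3*t - 12*s^3 - 96*s^2*t - s^2/8 - 2049*s*t^2/8 + 511*s*t/2 + 1024*t^2, s^3 + s^2*t^2 + 4*s^2*t, s*t + t^3 + 4*t^2}; counting standard monomials gives mu = 9. Corank 2; j^3 = t*(s + 4*t)^2 has shape L^2 M (L != M), so D-series; mu = 9 gives D_9.

Type D_9, Milnor number mu = 9.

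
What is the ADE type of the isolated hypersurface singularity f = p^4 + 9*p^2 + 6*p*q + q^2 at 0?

A_{3}

The Hessian of f at 0 is [[18, 6], [6, 2]] with rank 1, so corank 1. A Groebner basis of the Jacobian ideal J(f) in C{p,q} is {q^3, p + q/3}; counting standard monomials gives mu = 3. Corank 1: A-series; mu = 3 gives A_3.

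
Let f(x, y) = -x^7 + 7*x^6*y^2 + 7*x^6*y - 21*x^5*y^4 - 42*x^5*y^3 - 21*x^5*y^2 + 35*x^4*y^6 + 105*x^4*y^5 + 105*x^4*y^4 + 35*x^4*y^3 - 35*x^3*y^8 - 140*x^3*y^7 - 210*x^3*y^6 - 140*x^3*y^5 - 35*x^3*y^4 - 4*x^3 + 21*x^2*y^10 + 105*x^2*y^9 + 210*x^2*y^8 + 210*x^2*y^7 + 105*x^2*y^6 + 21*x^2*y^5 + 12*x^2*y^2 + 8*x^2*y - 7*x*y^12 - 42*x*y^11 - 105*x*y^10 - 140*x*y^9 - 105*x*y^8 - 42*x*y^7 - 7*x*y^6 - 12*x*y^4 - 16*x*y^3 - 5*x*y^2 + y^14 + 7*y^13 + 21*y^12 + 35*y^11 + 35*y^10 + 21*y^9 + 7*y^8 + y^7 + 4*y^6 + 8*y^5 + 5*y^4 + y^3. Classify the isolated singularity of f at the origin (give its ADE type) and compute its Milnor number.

The Hessian of f at 0 has rank 0. Corank 2; j^3 = -(x - y)*(2*x - y)^2 has shape L^2 M (L != M), so D-series; mu = 8 gives D_8.

Type D_{8}, Milnor number mu = 8.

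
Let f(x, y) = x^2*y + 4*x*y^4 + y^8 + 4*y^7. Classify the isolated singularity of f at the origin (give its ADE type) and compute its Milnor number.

Type D9, Milnor number mu = 9.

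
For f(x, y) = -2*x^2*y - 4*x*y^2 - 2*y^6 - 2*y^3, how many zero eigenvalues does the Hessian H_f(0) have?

2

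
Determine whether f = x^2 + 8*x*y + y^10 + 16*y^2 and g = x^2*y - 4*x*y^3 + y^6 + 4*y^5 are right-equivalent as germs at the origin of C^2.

No.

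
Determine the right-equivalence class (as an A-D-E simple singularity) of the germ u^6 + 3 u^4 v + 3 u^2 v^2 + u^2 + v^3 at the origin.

A_{2}

The Hessian of f at 0 is [[2, 0], [0, 0]] with rank 1, so corank 1. A Groebner basis of the Jacobian ideal J(f) in C{u,v} is {v^2, u}; counting standard monomials gives mu = 2. Corank 1: A-series; mu = 2 gives A_2.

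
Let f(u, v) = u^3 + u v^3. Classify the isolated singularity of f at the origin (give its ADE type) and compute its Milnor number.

Type E7, Milnor number mu = 7.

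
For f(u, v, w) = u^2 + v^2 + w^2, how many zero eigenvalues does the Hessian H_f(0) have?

0

The Hessian at 0 is [[2, 0, 0], [0, 2, 0], [0, 0, 2]] of rank 3; hence corank 0.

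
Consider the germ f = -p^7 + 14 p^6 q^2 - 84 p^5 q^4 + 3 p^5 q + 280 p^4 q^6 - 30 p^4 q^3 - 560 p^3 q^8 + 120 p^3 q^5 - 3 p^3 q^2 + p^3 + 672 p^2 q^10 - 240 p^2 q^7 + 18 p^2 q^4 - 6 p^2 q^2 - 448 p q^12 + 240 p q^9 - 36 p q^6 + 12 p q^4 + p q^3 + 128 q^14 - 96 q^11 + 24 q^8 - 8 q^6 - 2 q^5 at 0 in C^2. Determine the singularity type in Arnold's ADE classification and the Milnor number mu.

The Hessian of f at 0 has rank 0. Corank 2; j^3 = p^3 is a perfect cube, so E-series; the 4-jet and mu = 7 give E_7.

Type E7, Milnor number mu = 7.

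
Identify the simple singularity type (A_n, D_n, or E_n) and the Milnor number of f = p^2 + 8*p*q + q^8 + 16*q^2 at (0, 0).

Type A7, Milnor number mu = 7.

The Hessian of f at 0 is [[2, 8], [8, 32]] with rank 1, so corank 1. A Groebner basis of the Jacobian ideal J(f) in C{p,q} is {q^7, p + 4*q}; counting standard monomials gives mu = 7. Corank 1: A-series; mu = 7 gives A_7.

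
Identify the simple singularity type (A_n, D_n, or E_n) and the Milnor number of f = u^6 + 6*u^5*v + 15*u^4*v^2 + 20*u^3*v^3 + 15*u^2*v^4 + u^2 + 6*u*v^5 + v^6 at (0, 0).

Type A_5, Milnor number mu = 5.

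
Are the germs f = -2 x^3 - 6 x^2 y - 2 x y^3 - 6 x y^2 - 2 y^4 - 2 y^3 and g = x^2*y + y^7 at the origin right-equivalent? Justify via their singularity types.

No.

The Hessian of f at 0 has rank 0. Corank 2; j^3 = -2*(x + y)^3 is a perfect cube, so E-series; the 4-jet and mu = 7 give E_7. The Hessian of g at 0 has rank 0. Corank 2; j^3 = x^2*y has shape L^2 M (L != M), so D-series; mu = 8 gives D_8. f is E_7 but g is D_8, hence not right-equivalent.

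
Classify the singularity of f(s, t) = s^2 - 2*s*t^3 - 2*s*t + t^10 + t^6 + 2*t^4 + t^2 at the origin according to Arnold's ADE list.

The Hessian of f at 0 is [[2, -2], [-2, 2]] with rank 1, so corank 1. A Groebner basis of the Jacobian ideal J(f) in C{s,t} is {s^3 - 3*s^2*t + 3*s*t^2 - s + t, -s + t^3 + t}; counting standard monomials gives mu = 9. Corank 1: A-series; mu = 9 gives A_9.

A9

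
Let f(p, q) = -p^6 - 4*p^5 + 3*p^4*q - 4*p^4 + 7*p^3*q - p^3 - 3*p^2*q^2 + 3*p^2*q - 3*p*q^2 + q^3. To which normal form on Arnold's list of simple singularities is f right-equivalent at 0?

E_7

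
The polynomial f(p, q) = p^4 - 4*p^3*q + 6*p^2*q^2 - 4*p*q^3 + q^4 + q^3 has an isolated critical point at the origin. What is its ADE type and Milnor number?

Type E6, Milnor number mu = 6.

The Hessian of f at 0 has rank 0. Corank 2; j^3 = q^3 is a perfect cube, so E-series; the 4-jet and mu = 6 give E_6.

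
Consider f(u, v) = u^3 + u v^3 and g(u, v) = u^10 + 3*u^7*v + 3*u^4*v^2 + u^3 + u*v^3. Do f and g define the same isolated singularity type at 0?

The Hessian of f at 0 has rank 0. Corank 2; j^3 = u^3 is a perfect cube, so E-series; the 4-jet and mu = 7 give E_7. The Hessian of g at 0 has rank 0. Corank 2; j^3 = u^3 is a perfect cube, so E-series; the 4-jet and mu = 7 give E_7. Both have type E_7, hence right-equivalent.

Yes.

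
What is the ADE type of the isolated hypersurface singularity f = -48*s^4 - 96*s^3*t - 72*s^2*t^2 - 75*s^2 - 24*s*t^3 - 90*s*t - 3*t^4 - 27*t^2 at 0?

The Hessian of f at 0 is [[-150, -90], [-90, -54]] with rank 1, so corank 1. A Groebner basis of the Jacobian ideal J(f) in C{s,t} is {t^3, s + 3*t/5}; counting standard monomials gives mu = 3. Corank 1: A-series; mu = 3 gives A_3.

A_3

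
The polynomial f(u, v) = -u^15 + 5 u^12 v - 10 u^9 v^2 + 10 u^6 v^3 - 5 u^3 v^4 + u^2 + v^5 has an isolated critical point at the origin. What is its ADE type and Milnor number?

The Hessian of f at 0 has rank 1. Corank 1: A-series; mu = 4 gives A_4.

Type A_4, Milnor number mu = 4.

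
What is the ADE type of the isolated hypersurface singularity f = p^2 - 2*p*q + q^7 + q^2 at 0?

A_{6}

The Hessian of f at 0 has rank 1. Corank 1: A-series; mu = 6 gives A_6.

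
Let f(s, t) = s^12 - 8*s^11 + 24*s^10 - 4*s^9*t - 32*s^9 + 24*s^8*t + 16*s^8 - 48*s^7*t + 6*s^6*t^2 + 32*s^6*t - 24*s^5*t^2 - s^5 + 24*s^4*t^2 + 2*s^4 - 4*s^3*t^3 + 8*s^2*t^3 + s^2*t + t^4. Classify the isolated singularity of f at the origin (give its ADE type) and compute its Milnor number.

Type D5, Milnor number mu = 5.

The Hessian of f at 0 is [[0, 0], [0, 0]] with rank 0, so corank 2. A Groebner basis of the Jacobian ideal J(f) in C{s,t} is {s^3, s^2/4 + t^3, s*t}; counting standard monomials gives mu = 5. Corank 2; j^3 = s^2*t has shape L^2 M (L != M), so D-series; mu = 5 gives D_5.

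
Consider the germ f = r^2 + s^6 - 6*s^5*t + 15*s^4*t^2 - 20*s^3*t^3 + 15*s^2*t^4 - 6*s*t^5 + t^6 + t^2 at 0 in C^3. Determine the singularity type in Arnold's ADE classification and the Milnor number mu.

Type A_{5}, Milnor number mu = 5.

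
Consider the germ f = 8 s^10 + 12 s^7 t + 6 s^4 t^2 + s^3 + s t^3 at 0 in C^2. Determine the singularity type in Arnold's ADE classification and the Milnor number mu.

Type E_{7}, Milnor number mu = 7.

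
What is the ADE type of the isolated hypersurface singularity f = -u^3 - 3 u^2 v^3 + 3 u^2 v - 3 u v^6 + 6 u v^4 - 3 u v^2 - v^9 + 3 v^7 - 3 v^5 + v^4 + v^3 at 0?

The Hessian of f at 0 is [[0, 0], [0, 0]] with rank 0, so corank 2. A Groebner basis of the Jacobian ideal J(f) in C{u,v} is {v^3, u^2 - 2*u*v + v^2}; counting standard monomials gives mu = 6. Corank 2; j^3 = -(u - v)^3 is a perfect cube, so E-series; the 4-jet and mu = 6 give E_6.

E6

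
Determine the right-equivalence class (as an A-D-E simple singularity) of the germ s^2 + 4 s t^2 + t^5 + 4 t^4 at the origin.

A_4

The Hessian of f at 0 is [[2, 0], [0, 0]] with rank 1, so corank 1. A Groebner basis of the Jacobian ideal J(f) in C{s,t} is {s^2, s/2 + t^2}; counting standard monomials gives mu = 4. Corank 1: A-series; mu = 4 gives A_4.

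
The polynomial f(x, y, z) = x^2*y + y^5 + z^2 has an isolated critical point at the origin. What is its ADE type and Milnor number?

The Hessian of f at 0 has rank 1. Corank 2; j^3 = x^2*y has shape L^2 M (L != M), so D-series; mu = 6 gives D_6.

Type D_{6}, Milnor number mu = 6.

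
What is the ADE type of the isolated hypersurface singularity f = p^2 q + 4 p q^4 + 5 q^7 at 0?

D_8

The Hessian of f at 0 has rank 0. Corank 2; j^3 = p^2*q has shape L^2 M (L != M), so D-series; mu = 8 gives D_8.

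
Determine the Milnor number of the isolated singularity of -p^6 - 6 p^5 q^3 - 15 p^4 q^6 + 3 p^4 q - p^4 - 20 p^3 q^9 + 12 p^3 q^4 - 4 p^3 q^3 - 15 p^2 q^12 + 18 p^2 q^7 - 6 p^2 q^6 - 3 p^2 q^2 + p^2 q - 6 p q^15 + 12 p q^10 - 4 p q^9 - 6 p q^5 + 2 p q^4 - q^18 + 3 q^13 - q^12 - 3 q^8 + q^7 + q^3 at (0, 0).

4

The Hessian of f at 0 has rank 0. Corank 2; j^3 = q*(p^2 + q^2) splits into three distinct lines over C (the quadratic factor has nonzero discriminant), so D_4.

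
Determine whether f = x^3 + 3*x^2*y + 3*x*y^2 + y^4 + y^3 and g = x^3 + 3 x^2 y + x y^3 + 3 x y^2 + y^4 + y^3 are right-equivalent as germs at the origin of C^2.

The Hessian of f at 0 has rank 0. Corank 2; j^3 = (x + y)^3 is a perfect cube, so E-series; the 4-jet and mu = 6 give E_6. The Hessian of g at 0 has rank 0. Corank 2; j^3 = (x + y)^3 is a perfect cube, so E-series; the 4-jet and mu = 7 give E_7. f is E_6 but g is E_7, hence not right-equivalent.

No.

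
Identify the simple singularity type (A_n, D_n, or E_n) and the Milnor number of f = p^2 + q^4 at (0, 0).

The Hessian of f at 0 is [[2, 0], [0, 0]] with rank 1, so corank 1. A Groebner basis of the Jacobian ideal J(f) in C{p,q} is {q^3, p}; counting standard monomials gives mu = 3. Corank 1: A-series; mu = 3 gives A_3.

Type A3, Milnor number mu = 3.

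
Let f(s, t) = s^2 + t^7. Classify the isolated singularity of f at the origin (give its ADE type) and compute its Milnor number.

The Hessian of f at 0 has rank 1. Corank 1: A-series; mu = 6 gives A_6.

Type A_{6}, Milnor number mu = 6.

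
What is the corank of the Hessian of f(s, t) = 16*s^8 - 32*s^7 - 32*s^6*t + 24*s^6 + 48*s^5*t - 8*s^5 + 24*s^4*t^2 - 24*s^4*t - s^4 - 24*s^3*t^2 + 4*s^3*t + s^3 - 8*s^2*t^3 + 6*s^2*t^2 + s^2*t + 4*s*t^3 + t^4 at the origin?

Hessian at 0 has rank 0.

2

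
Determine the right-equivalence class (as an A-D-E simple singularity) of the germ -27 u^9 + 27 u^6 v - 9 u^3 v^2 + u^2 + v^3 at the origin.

The Hessian of f at 0 is [[2, 0], [0, 0]] with rank 1, so corank 1. A Groebner basis of the Jacobian ideal J(f) in C{u,v} is {v^2, u}; counting standard monomials gives mu = 2. Corank 1: A-series; mu = 2 gives A_2.

A2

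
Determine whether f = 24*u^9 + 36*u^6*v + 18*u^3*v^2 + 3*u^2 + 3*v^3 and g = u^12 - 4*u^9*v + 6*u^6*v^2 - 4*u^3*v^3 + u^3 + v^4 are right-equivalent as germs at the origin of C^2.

No.

The Hessian of f at 0 has rank 1. Corank 1: A-series; mu = 2 gives A_2. The Hessian of g at 0 has rank 0. Corank 2; j^3 = u^3 is a perfect cube, so E-series; the 4-jet and mu = 6 give E_6. f is A_2 but g is E_6, hence not right-equivalent.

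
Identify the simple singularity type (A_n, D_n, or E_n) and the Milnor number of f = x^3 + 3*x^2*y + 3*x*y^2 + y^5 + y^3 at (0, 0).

Type E_8, Milnor number mu = 8.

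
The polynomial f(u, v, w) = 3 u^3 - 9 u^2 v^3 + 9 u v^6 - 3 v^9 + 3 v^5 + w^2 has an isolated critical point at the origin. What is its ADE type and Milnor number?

Type E8, Milnor number mu = 8.

The Hessian of f at 0 has rank 1. Corank 2; j^3 = 3*u^3 is a perfect cube, so E-series; the 5-jet and mu = 8 give E_8.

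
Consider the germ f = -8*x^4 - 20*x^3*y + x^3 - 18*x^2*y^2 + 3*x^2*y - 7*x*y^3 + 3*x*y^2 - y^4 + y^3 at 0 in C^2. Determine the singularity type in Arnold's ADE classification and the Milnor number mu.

Type E_{7}, Milnor number mu = 7.

The Hessian of f at 0 is [[0, 0], [0, 0]] with rank 0, so corank 2. A Groebner basis of the Jacobian ideal J(f) in C{x,y} is {3*x^2/4 + 3*x*y/2 + y^4 + y^3/4 + 3*y^2/4, x^3 - 9*x^2/4 - 9*x*y/2 + y^3/4 - 9*y^2/4, x^2*y + 7*x^2/4 + 7*x*y/2 - 5*y^3/12 + 7*y^2/4, -x^2 + x*y^2 - 2*x*y + 2*y^3/3 - y^2}; counting standard monomials gives mu = 7. Corank 2; j^3 = (x + y)^3 is a perfect cube, so E-series; the 4-jet and mu = 7 give E_7.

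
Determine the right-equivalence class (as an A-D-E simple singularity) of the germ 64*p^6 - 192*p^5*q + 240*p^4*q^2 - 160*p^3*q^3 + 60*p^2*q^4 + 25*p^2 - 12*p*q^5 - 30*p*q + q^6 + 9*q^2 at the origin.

A_5

The Hessian of f at 0 is [[50, -30], [-30, 18]] with rank 1, so corank 1. A Groebner basis of the Jacobian ideal J(f) in C{p,q} is {q^5, p - 3*q/5}; counting standard monomials gives mu = 5. Corank 1: A-series; mu = 5 gives A_5.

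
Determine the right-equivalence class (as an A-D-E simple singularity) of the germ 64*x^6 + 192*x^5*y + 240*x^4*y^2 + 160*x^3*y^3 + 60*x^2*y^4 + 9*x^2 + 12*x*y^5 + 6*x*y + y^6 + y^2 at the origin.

A_{5}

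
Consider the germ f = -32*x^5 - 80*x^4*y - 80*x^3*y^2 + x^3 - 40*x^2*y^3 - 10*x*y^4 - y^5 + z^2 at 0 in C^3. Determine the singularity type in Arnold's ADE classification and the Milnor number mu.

Type E_{8}, Milnor number mu = 8.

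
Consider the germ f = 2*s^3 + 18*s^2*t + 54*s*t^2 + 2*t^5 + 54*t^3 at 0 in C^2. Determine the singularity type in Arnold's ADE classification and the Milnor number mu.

The Hessian of f at 0 has rank 0. Corank 2; j^3 = 2*(s + 3*t)^3 is a perfect cube, so E-series; the 5-jet and mu = 8 give E_8.

Type E_{8}, Milnor number mu = 8.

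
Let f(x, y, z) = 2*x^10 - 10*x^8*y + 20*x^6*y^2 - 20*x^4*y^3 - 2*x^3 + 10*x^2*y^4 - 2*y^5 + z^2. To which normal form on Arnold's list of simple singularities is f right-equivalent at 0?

E_{8}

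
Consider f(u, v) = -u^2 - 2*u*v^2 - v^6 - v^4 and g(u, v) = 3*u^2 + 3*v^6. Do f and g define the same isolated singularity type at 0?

Yes.

The Hessian of f at 0 is [[-2, 0], [0, 0]] with rank 1, so corank 1. A Groebner basis of the Jacobian ideal J(f) in C{u,v} is {u^3, u^2*v, u + v^2}; counting standard monomials gives mu = 5. Corank 1: A-series; mu = 5 gives A_5. The Hessian of g at 0 is [[6, 0], [0, 0]] with rank 1, so corank 1. A Groebner basis of the Jacobian ideal J(g) in C{u,v} is {v^5, u}; counting standard monomials gives mu = 5. Corank 1: A-series; mu = 5 gives A_5. Both have type A_5, hence right-equivalent.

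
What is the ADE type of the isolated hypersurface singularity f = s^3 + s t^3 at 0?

The Hessian of f at 0 has rank 0. Corank 2; j^3 = s^3 is a perfect cube, so E-series; the 4-jet and mu = 7 give E_7.

E_{7}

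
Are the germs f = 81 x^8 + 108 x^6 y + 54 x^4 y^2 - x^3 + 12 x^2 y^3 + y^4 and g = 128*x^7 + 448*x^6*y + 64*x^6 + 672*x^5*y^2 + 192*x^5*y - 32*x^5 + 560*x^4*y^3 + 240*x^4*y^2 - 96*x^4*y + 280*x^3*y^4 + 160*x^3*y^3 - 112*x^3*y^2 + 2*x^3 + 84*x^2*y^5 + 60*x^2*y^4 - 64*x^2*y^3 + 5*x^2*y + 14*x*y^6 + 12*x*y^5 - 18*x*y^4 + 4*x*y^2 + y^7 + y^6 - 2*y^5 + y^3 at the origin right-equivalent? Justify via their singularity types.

The Hessian of f at 0 is [[0, 0], [0, 0]] with rank 0, so corank 2. A Groebner basis of the Jacobian ideal J(f) in C{x,y} is {y^3, x^2}; counting standard monomials gives mu = 6. Corank 2; j^3 = -x^3 is a perfect cube, so E-series; the 4-jet and mu = 6 give E_6. The Hessian of g at 0 is [[0, 0], [0, 0]] with rank 0, so corank 2. A Groebner basis of the Jacobian ideal J(g) in C{x,y} is {-2*x^2 - 3*x*y + y^4 - y^2, x^3 + x^2/2 + x*y + y^3 + y^2/2, x^2*y - x^2/3 - 2*x*y/3 - y^3 - y^2/3, x^2/6 + x*y^2 + x*y/3 + y^3 + y^2/6}; counting standard monomials gives mu = 7. Corank 2; j^3 = (x + y)^2*(2*x + y) has shape L^2 M (L != M), so D-series; mu = 7 gives D_7. f is E_6 but g is D_7, hence not right-equivalent.

No.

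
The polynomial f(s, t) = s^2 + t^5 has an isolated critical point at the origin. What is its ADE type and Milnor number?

The Hessian of f at 0 has rank 1. Corank 1: A-series; mu = 4 gives A_4.

Type A_4, Milnor number mu = 4.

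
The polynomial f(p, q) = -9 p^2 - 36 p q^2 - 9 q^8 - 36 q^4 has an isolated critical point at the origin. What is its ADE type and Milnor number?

Type A_7, Milnor number mu = 7.

The Hessian of f at 0 has rank 1. Corank 1: A-series; mu = 7 gives A_7.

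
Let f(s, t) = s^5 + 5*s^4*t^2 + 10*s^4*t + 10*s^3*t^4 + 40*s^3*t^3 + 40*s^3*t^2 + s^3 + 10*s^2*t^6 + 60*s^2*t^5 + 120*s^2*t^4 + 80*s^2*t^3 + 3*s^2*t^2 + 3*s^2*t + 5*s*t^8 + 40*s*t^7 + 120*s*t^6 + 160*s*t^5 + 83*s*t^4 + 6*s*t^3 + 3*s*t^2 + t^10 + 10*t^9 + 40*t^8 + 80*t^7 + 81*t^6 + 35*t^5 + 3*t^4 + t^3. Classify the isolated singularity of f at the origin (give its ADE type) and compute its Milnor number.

Type E_8, Milnor number mu = 8.

The Hessian of f at 0 has rank 0. Corank 2; j^3 = (s + t)^3 is a perfect cube, so E-series; the 5-jet and mu = 8 give E_8.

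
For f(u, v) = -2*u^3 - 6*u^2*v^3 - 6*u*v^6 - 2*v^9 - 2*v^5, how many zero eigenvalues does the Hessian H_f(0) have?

2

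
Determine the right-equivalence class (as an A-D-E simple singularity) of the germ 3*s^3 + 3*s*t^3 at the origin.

E_{7}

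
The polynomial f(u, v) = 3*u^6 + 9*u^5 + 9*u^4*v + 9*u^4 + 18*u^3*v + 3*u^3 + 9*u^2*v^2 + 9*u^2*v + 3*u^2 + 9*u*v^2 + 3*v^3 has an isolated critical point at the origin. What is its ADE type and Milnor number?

The Hessian of f at 0 has rank 1. Corank 1: A-series; mu = 2 gives A_2.

Type A_2, Milnor number mu = 2.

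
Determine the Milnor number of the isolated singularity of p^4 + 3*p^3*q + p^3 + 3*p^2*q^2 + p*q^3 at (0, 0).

The Hessian of f at 0 has rank 0. Corank 2; j^3 = p^3 is a perfect cube, so E-series; the 4-jet and mu = 7 give E_7.

7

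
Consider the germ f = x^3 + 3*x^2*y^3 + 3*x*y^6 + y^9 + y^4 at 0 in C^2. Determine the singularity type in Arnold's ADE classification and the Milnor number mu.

Type E6, Milnor number mu = 6.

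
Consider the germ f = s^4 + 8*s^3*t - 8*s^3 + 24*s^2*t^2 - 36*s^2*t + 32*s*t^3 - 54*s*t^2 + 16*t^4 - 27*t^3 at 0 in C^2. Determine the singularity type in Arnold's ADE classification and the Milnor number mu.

Type E_{6}, Milnor number mu = 6.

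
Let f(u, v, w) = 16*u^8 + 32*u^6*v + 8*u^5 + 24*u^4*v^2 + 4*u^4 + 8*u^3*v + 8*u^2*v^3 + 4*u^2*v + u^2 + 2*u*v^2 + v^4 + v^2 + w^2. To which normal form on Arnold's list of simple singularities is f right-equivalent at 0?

The Hessian of f at 0 is [[2, 0, 0], [0, 2, 0], [0, 0, 2]] with rank 3, so corank 0. A Groebner basis of the Jacobian ideal J(f) in C{u,v,w} is {u, v, w}; counting standard monomials gives mu = 1. Corank 0: nondegenerate Morse point, so A_1.

A1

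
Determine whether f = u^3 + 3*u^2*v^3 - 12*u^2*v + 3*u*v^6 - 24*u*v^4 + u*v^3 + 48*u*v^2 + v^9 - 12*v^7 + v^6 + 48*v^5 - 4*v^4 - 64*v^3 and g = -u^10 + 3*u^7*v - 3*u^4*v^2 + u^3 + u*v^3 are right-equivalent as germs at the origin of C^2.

Yes.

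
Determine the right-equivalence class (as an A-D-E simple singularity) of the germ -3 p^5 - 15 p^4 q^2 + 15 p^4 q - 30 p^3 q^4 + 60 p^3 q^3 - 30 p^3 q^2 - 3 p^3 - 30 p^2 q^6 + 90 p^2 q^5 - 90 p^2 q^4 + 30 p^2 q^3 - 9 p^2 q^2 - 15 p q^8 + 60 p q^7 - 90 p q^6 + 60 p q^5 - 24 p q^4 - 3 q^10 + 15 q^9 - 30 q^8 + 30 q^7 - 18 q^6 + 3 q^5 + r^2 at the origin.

E_8

The Hessian of f at 0 has rank 1. Corank 2; j^3 = -3*p^3 is a perfect cube, so E-series; the 5-jet and mu = 8 give E_8.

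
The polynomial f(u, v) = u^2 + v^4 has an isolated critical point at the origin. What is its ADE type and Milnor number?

The Hessian of f at 0 has rank 1. Corank 1: A-series; mu = 3 gives A_3.

Type A_3, Milnor number mu = 3.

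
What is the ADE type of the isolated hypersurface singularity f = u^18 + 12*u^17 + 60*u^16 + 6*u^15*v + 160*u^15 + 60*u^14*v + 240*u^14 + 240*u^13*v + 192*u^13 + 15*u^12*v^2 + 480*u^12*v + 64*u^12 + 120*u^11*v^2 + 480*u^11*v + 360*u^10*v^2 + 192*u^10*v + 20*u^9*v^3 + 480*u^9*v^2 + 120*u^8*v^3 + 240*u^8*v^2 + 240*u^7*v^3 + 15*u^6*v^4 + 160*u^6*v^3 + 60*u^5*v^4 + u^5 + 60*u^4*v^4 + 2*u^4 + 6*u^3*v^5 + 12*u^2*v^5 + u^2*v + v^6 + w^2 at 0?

The Hessian of f at 0 has rank 1. Corank 2; j^3 = u^2*v has shape L^2 M (L != M), so D-series; mu = 7 gives D_7.

D7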